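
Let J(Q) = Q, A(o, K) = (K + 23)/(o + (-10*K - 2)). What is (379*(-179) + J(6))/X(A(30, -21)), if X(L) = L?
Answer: -8072365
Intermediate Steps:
A(o, K) = (23 + K)/(-2 + o - 10*K) (A(o, K) = (23 + K)/(o + (-2 - 10*K)) = (23 + K)/(-2 + o - 10*K))
(379*(-179) + J(6))/X(A(30, -21)) = (379*(-179) + 6)/(((23 - 21)/(-2 + 30 - 10*(-21)))) = (-67841 + 6)/((2/(-2 + 30 + 210))) = -67835/(2/238) = -67835/((1/238)*2) = -67835/1/119 = -67835*119 = -8072365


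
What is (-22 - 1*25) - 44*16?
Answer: -751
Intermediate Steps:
(-22 - 1*25) - 44*16 = (-22 - 25) - 704 = -47 - 704 = -751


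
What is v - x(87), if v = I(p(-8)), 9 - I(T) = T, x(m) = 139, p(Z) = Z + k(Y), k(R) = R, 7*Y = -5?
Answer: -849/7 ≈ -121.29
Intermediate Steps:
Y = -5/7 (Y = (1/7)*(-5) = -5/7 ≈ -0.71429)
p(Z) = -5/7 + Z (p(Z) = Z - 5/7 = -5/7 + Z)
I(T) = 9 - T
v = 124/7 (v = 9 - (-5/7 - 8) = 9 - 1*(-61/7) = 9 + 61/7 = 124/7 ≈ 17.714)
v - x(87) = 124/7 - 1*139 = 124/7 - 139 = -849/7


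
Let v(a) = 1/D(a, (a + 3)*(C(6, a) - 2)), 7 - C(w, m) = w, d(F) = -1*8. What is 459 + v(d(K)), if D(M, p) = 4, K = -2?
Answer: 1837/4 ≈ 459.25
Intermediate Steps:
d(F) = -8
C(w, m) = 7 - w
v(a) = 1/4
459 + v(d(K)) = 459 + 1/4 = 1837/4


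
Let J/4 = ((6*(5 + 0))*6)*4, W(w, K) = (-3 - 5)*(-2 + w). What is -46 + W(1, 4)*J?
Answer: 22994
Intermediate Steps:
W(w, K) = 16 - 8*w (W(w, K) = -8*(-2 + w) = 16 - 8*w)
J = 2880 (J = 4*(((6*(5 + 0))*6)*4) = 4*(((6*5)*6)*4) = 4*((30*6)*4) = 4*(180*4) = 4*720 = 2880)
-46 + W(1, 4)*J = -46 + (16 - 8*1)*2880 = -46 + (16 - 8)*2880 = -46 + 8*2880 = -46 + 23040 = 22994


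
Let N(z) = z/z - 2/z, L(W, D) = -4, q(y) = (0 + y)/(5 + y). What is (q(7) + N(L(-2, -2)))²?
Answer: 625/144 ≈ 4.3403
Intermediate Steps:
q(y) = y/(5 + y)
N(z) = 1 - 2/z
(q(7) + N(L(-2, -2)))² = (7/(5 + 7) + (-2 - 4)/(-4))² = (7/12 - ¼*(-6))² = (7*(1/12) + 3/2)² = (7/12 + 3/2)² = (25/12)² = 625/144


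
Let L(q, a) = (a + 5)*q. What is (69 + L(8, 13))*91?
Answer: 19383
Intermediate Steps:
L(q, a) = q*(5 + a) (L(q, a) = (5 + a)*q = q*(5 + a))
(69 + L(8, 13))*91 = (69 + 8*(5 + 13))*91 = (69 + 8*18)*91 = (69 + 144)*91 = 213*91 = 19383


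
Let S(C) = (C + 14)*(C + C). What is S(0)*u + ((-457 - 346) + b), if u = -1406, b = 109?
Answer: -694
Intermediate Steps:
S(C) = 2*C*(14 + C) (S(C) = (14 + C)*(2*C) = 2*C*(14 + C))
S(0)*u + ((-457 - 346) + b) = (2*0*(14 + 0))*(-1406) + ((-457 - 346) + 109) = (2*0*14)*(-1406) + (-803 + 109) = 0*(-1406) - 694 = 0 - 694 = -694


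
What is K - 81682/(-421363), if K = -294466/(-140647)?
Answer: 135565405412/59263441861 ≈ 2.2875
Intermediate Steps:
K = 294466/140647 (K = -294466*(-1/140647) = 294466/140647 ≈ 2.0937)
K - 81682/(-421363) = 294466/140647 - 81682/(-421363) = 294466/140647 - 81682*(-1/421363) = 294466/140647 + 81682/421363 = 135565405412/59263441861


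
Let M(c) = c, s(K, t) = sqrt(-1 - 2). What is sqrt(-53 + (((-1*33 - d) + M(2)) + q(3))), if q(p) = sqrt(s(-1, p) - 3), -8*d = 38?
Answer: sqrt(-317 + 4*sqrt(-3 + I*sqrt(3)))/2 ≈ 0.10128 + 8.8757*I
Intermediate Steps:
s(K, t) = I*sqrt(3) (s(K, t) = sqrt(-3) = I*sqrt(3))
d = -19/4 (d = -1/8*38 = -19/4 ≈ -4.7500)
q(p) = sqrt(-3 + I*sqrt(3)) (q(p) = sqrt(I*sqrt(3) - 3) = sqrt(-3 + I*sqrt(3)))
sqrt(-53 + (((-1*33 - d) + M(2)) + q(3))) = sqrt(-53 + (((-1*33 - 1*(-19/4)) + 2) + sqrt(-3 + I*sqrt(3)))) = sqrt(-53 + (((-33 + 19/4) + 2) + sqrt(-3 + I*sqrt(3)))) = sqrt(-53 + ((-113/4 + 2) + sqrt(-3 + I*sqrt(3)))) = sqrt(-53 + (-105/4 + sqrt(-3 + I*sqrt(3)))) = sqrt(-317/4 + sqrt(-3 + I*sqrt(3)))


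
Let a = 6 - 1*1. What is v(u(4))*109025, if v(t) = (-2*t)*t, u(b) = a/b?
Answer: -2725625/8 ≈ -3.4070e+5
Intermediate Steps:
a = 5 (a = 6 - 1 = 5)
u(b) = 5/b
v(t) = -2*t²
v(u(4))*109025 = -2*(5/4)²*109025 = -2*25/16*109025 = -25/8*109025 = -2725625/8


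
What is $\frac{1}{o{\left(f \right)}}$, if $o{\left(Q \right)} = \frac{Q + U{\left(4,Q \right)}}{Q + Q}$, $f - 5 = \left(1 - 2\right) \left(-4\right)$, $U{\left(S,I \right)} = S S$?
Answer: $\frac{18}{25} \approx 0.72$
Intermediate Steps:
$U{\left(S,I \right)} = S^{2}$
$f = 9$ ($f = 5 + \left(1 - 2\right) \left(-4\right) = 5 - -4 = 5 + 4 = 9$)
$o{\left(Q \right)} = \frac{16 + Q}{2 Q}$ ($o{\left(Q \right)} = \frac{Q + 4^{2}}{Q + Q} = \frac{Q + 16}{2 Q} = \left(16 + Q\right) \frac{1}{2 Q} = \frac{16 + Q}{2 Q}$)
$\frac{1}{o{\left(f \right)}} = \frac{1}{\frac{1}{2} \cdot \frac{1}{9} \left(16 + 9\right)} = \frac{1}{\frac{1}{2} \cdot \frac{1}{9} \cdot 25} = \frac{1}{\frac{25}{18}} = \frac{18}{25}$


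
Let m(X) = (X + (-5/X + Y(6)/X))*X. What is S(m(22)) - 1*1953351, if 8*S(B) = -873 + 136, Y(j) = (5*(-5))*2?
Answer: -15627545/8 ≈ -1.9534e+6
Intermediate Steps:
Y(j) = -50 (Y(j) = -25*2 = -50)
m(X) = X*(X - 55/X) (m(X) = (X + (-5/X - 50/X))*X = (X - 55/X)*X = X*(X - 55/X))
S(B) = -737/8 (S(B) = (-873 + 136)/8 = (⅛)*(-737) = -737/8)
S(m(22)) - 1*1953351 = -737/8 - 1*1953351 = -737/8 - 1953351 = -15627545/8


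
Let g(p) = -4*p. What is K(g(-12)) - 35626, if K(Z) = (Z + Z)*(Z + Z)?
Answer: -26410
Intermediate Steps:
K(Z) = 4*Z**2 (K(Z) = (2*Z)*(2*Z) = 4*Z**2)
K(g(-12)) - 35626 = 4*(-4*(-12))**2 - 35626 = 4*48**2 - 35626 = 4*2304 - 35626 = 9216 - 35626 = -26410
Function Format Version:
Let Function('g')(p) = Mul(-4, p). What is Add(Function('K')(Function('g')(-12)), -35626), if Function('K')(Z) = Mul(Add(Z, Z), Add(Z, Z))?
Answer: -26410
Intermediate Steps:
Function('K')(Z) = Mul(4, Pow(Z, 2)) (Function('K')(Z) = Mul(Mul(2, Z), Mul(2, Z)) = Mul(4, Pow(Z, 2)))
Add(Function('K')(Function('g')(-12)), -35626) = Add(Mul(4, Pow(Mul(-4, -12), 2)), -35626) = Add(Mul(4, Pow(48, 2)), -35626) = Add(Mul(4, 2304), -35626) = Add(9216, -35626) = -26410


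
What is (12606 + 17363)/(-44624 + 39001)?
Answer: -29969/5623 ≈ -5.3297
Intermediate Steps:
(12606 + 17363)/(-44624 + 39001) = 29969/(-5623) = 29969*(-1/5623) = -29969/5623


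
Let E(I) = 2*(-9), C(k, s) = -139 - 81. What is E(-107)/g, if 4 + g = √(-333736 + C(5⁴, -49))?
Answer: 2/9277 + I*√83489/9277 ≈ 0.00021559 + 0.031146*I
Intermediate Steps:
C(k, s) = -220
g = -4 + 2*I*√83489 (g = -4 + √(-333736 - 220) = -4 + √(-333956) = -4 + 2*I*√83489 ≈ -4.0 + 577.89*I)
E(I) = -18
E(-107)/g = -18/(-4 + 2*I*√83489)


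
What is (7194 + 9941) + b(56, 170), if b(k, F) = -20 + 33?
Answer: 17148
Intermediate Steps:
b(k, F) = 13
(7194 + 9941) + b(56, 170) = (7194 + 9941) + 13 = 17135 + 13 = 17148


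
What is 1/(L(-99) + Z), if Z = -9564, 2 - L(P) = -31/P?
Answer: -99/946669 ≈ -0.00010458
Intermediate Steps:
L(P) = 2 + 31/P (L(P) = 2 - (-31)/P = 2 + 31/P)
1/(L(-99) + Z) = 1/((2 + 31/(-99)) - 9564) = 1/((2 + 31*(-1/99)) - 9564) = 1/((2 - 31/99) - 9564) = 1/(167/99 - 9564) = 1/(-946669/99) = -99/946669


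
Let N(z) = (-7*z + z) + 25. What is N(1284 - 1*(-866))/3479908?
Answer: -12875/3479908 ≈ -0.0036998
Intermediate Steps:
N(z) = 25 - 6*z (N(z) = -6*z + 25 = 25 - 6*z)
N(1284 - 1*(-866))/3479908 = (25 - 6*(1284 - 1*(-866)))/3479908 = (25 - 6*(1284 + 866))*(1/3479908) = (25 - 6*2150)*(1/3479908) = (25 - 12900)*(1/3479908) = -12875*1/3479908 = -12875/3479908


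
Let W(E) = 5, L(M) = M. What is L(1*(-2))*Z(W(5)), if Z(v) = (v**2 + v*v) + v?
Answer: -110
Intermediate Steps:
Z(v) = v + 2*v**2 (Z(v) = (v**2 + v**2) + v = 2*v**2 + v = v + 2*v**2)
L(1*(-2))*Z(W(5)) = (1*(-2))*(5*(1 + 2*5)) = -10*(1 + 10) = -10*11 = -2*55 = -110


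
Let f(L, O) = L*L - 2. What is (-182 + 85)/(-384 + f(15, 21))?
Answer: 97/161 ≈ 0.60248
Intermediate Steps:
f(L, O) = -2 + L² (f(L, O) = L² - 2 = -2 + L²)
(-182 + 85)/(-384 + f(15, 21)) = (-182 + 85)/(-384 + (-2 + 15²)) = -97/(-384 + (-2 + 225)) = -97/(-384 + 223) = -97/(-161) = -97*(-1/161) = 97/161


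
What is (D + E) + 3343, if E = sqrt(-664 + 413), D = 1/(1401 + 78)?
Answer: 4944298/1479 + I*sqrt(251) ≈ 3343.0 + 15.843*I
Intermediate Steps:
D = 1/1479 ≈ 0.00067613
E = I*sqrt(251) (E = sqrt(-251) = I*sqrt(251) ≈ 15.843*I)
(D + E) + 3343 = (1/1479 + I*sqrt(251)) + 3343 = 4944298/1479 + I*sqrt(251)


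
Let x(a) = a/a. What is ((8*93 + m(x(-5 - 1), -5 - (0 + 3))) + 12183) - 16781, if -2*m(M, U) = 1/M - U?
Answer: -7717/2 ≈ -3858.5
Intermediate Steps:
x(a) = 1
m(M, U) = U/2 - 1/(2*M) (m(M, U) = -(1/M - U)/2 = U/2 - 1/(2*M))
((8*93 + m(x(-5 - 1), -5 - (0 + 3))) + 12183) - 16781 = ((8*93 + (1/2)*(-1 + 1*(-5 - (0 + 3)))/1) + 12183) - 16781 = ((744 + (1/2)*1*(-1 + 1*(-5 - 1*3))) + 12183) - 16781 = ((744 + (1/2)*1*(-1 + 1*(-5 - 3))) + 12183) - 16781 = ((744 + (1/2)*1*(-1 + 1*(-8))) + 12183) - 16781 = ((744 + (1/2)*1*(-1 - 8)) + 12183) - 16781 = ((744 + (1/2)*1*(-9)) + 12183) - 16781 = ((744 - 9/2) + 12183) - 16781 = (1479/2 + 12183) - 16781 = 25845/2 - 16781 = -7717/2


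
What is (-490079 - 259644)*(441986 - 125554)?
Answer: -237236348336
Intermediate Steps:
(-490079 - 259644)*(441986 - 125554) = -749723*316432 = -237236348336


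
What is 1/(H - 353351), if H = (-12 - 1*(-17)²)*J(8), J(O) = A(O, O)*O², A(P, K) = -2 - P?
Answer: -1/160711 ≈ -6.2223e-6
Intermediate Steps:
J(O) = O²*(-2 - O) (J(O) = (-2 - O)*O² = O²*(-2 - O))
H = 192640 (H = (-12 - 1*(-17)²)*(8²*(-2 - 1*8)) = (-12 - 1*289)*(64*(-2 - 8)) = (-12 - 289)*(64*(-10)) = -301*(-640) = 192640)
1/(H - 353351) = 1/(192640 - 353351) = 1/(-160711) = -1/160711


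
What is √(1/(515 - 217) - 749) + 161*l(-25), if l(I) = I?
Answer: -4025 + I*√66513898/298 ≈ -4025.0 + 27.368*I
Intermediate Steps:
√(1/(515 - 217) - 749) + 161*l(-25) = √(1/(515 - 217) - 749) + 161*(-25) = √(1/298 - 749) - 4025 = √(-223201/298) - 4025 = I*√66513898/298 - 4025 = -4025 + I*√66513898/298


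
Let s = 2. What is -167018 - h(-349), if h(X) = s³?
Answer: -167026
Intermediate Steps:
h(X) = 8 (h(X) = 2³ = 8)
-167018 - h(-349) = -167018 - 1*8 = -167018 - 8 = -167026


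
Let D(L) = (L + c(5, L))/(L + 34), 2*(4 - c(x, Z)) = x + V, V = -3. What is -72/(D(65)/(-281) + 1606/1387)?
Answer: -19028196/305363 ≈ -62.313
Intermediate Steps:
c(x, Z) = 11/2 - x/2 (c(x, Z) = 4 - (x - 3)/2 = 4 - (-3 + x)/2 = 4 + (3/2 - x/2) = 11/2 - x/2)
D(L) = (3 + L)/(34 + L) (D(L) = (L + (11/2 - ½*5))/(L + 34) = (L + (11/2 - 5/2))/(34 + L) = (L + 3)/(34 + L) = (3 + L)/(34 + L))
-72/(D(65)/(-281) + 1606/1387) = -72/(((3 + 65)/(34 + 65))/(-281) + 1606/1387) = -72/((68/99)*(-1/281) + 1606*(1/1387)) = -72/(((1/99)*68)*(-1/281) + 22/19) = -72/((68/99)*(-1/281) + 22/19) = -72/(-68/27819 + 22/19) = -72/610726/528561 = -72*528561/610726 = -19028196/305363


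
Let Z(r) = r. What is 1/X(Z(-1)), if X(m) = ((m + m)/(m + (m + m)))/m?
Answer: -3/2 ≈ -1.5000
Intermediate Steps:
X(m) = 2/(3*m) (X(m) = ((2*m)/(m + 2*m))/m = ((2*m)/((3*m)))/m = ((2*m)*(1/(3*m)))/m = 2/(3*m))
1/X(Z(-1)) = 1/((⅔)/(-1)) = 1/((⅔)*(-1)) = 1/(-⅔) = -3/2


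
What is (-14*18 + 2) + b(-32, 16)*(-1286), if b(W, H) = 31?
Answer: -40116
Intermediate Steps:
(-14*18 + 2) + b(-32, 16)*(-1286) = (-14*18 + 2) + 31*(-1286) = (-252 + 2) - 39866 = -250 - 39866 = -40116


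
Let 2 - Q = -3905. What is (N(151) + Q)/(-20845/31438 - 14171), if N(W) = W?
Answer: -11597764/40502613 ≈ -0.28635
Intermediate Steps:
Q = 3907 (Q = 2 - 1*(-3905) = 2 + 3905 = 3907)
(N(151) + Q)/(-20845/31438 - 14171) = (151 + 3907)/(-20845/31438 - 14171) = 4058/(-20845*1/31438 - 14171) = 4058/(-1895/2858 - 14171) = 4058/(-40502613/2858) = 4058*(-2858/40502613) = -11597764/40502613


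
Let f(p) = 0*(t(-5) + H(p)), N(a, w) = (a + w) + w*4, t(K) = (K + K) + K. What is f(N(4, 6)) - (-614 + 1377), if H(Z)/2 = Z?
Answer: -763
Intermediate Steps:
H(Z) = 2*Z
t(K) = 3*K (t(K) = 2*K + K = 3*K)
N(a, w) = a + 5*w (N(a, w) = (a + w) + 4*w = a + 5*w)
f(p) = 0 (f(p) = 0*(3*(-5) + 2*p) = 0*(-15 + 2*p) = 0)
f(N(4, 6)) - (-614 + 1377) = 0 - (-614 + 1377) = 0 - 1*763 = 0 - 763 = -763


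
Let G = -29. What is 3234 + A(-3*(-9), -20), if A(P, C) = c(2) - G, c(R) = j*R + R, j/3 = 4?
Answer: 3289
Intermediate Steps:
j = 12 (j = 3*4 = 12)
c(R) = 13*R (c(R) = 12*R + R = 13*R)
A(P, C) = 55 (A(P, C) = 13*2 - 1*(-29) = 26 + 29 = 55)
3234 + A(-3*(-9), -20) = 3234 + 55 = 3289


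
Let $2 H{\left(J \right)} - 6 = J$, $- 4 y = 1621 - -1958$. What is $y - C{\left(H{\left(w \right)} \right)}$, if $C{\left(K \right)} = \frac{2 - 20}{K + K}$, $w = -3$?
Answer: $- \frac{3555}{4} \approx -888.75$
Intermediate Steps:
$y = - \frac{3579}{4}$ ($y = - \frac{1621 - -1958}{4} = - \frac{1621 + 1958}{4} = \left(- \frac{1}{4}\right) 3579 = - \frac{3579}{4} \approx -894.75$)
$H{\left(J \right)} = 3 + \frac{J}{2}$
$C{\left(K \right)} = - \frac{9}{K}$ ($C{\left(K \right)} = - \frac{18}{2 K} = - 18 \frac{1}{2 K} = - \frac{9}{K}$)
$y - C{\left(H{\left(w \right)} \right)} = - \frac{3579}{4} - - \frac{9}{3 + \frac{1}{2} \left(-3\right)} = - \frac{3579}{4} - - \frac{9}{3 - \frac{3}{2}} = - \frac{3579}{4} - - \frac{9}{\frac{3}{2}} = - \frac{3579}{4} - \left(-9\right) \frac{2}{3} = - \frac{3579}{4} - -6 = - \frac{3579}{4} + 6 = - \frac{3555}{4}$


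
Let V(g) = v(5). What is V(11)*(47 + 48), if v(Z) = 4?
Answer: 380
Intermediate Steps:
V(g) = 4
V(11)*(47 + 48) = 4*(47 + 48) = 4*95 = 380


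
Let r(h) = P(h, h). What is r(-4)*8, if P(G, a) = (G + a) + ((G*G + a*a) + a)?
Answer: 160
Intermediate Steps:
P(G, a) = G + G² + a² + 2*a (P(G, a) = (G + a) + ((G² + a²) + a) = (G + a) + (a + G² + a²) = G + G² + a² + 2*a)
r(h) = 2*h² + 3*h (r(h) = h + h² + h² + 2*h = 2*h² + 3*h)
r(-4)*8 = -4*(3 + 2*(-4))*8 = -4*(3 - 8)*8 = -4*(-5)*8 = 20*8 = 160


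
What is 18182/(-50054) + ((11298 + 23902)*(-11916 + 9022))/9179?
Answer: -2549553903889/229722833 ≈ -11098.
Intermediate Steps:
18182/(-50054) + ((11298 + 23902)*(-11916 + 9022))/9179 = 18182*(-1/50054) + (35200*(-2894))*(1/9179) = -9091/25027 - 101868800*1/9179 = -9091/25027 - 101868800/9179 = -2549553903889/229722833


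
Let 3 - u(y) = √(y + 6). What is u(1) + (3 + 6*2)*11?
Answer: 168 - √7 ≈ 165.35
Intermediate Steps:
u(y) = 3 - √(6 + y) (u(y) = 3 - √(y + 6) = 3 - √(6 + y))
u(1) + (3 + 6*2)*11 = (3 - √(6 + 1)) + (3 + 6*2)*11 = (3 - √7) + (3 + 12)*11 = (3 - √7) + 15*11 = (3 - √7) + 165 = 168 - √7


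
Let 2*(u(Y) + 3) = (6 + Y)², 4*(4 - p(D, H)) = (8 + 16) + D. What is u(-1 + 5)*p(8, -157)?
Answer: -188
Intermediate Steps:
p(D, H) = -2 - D/4 (p(D, H) = 4 - ((8 + 16) + D)/4 = 4 - (24 + D)/4 = 4 + (-6 - D/4) = -2 - D/4)
u(Y) = -3 + (6 + Y)²/2
u(-1 + 5)*p(8, -157) = (-3 + (6 + (-1 + 5))²/2)*(-2 - ¼*8) = (-3 + (6 + 4)²/2)*(-2 - 2) = (-3 + (½)*10²)*(-4) = (-3 + (½)*100)*(-4) = (-3 + 50)*(-4) = 47*(-4) = -188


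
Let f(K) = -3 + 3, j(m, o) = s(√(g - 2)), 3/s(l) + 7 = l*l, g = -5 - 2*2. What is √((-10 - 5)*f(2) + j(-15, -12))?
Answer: I*√6/6 ≈ 0.40825*I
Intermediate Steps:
g = -9 (g = -5 - 1*4 = -5 - 4 = -9)
s(l) = 3/(-7 + l²) (s(l) = 3/(-7 + l*l) = 3/(-7 + l²))
j(m, o) = -⅙ (j(m, o) = 3/(-7 + (√(-9 - 2))²) = 3/(-7 + (√(-11))²) = 3/(-7 + (I*√11)²) = 3/(-7 - 11) = 3/(-18) = 3*(-1/18) = -⅙)
f(K) = 0
√((-10 - 5)*f(2) + j(-15, -12)) = √((-10 - 5)*0 - ⅙) = √(-15*0 - ⅙) = √(0 - ⅙) = √(-⅙) = I*√6/6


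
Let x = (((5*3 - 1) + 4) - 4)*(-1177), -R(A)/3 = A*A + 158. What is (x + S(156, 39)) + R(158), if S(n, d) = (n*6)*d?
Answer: -55340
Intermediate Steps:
S(n, d) = 6*d*n (S(n, d) = (6*n)*d = 6*d*n)
R(A) = -474 - 3*A² (R(A) = -3*(A*A + 158) = -3*(A² + 158) = -3*(158 + A²) = -474 - 3*A²)
x = -16478 (x = (((15 - 1) + 4) - 4)*(-1177) = ((14 + 4) - 4)*(-1177) = (18 - 4)*(-1177) = 14*(-1177) = -16478)
(x + S(156, 39)) + R(158) = (-16478 + 6*39*156) + (-474 - 3*158²) = (-16478 + 36504) + (-474 - 3*24964) = 20026 + (-474 - 74892) = 20026 - 75366 = -55340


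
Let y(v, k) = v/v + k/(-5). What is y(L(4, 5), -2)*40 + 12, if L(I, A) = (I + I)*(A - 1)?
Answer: 68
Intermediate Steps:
L(I, A) = 2*I*(-1 + A) (L(I, A) = (2*I)*(-1 + A) = 2*I*(-1 + A))
y(v, k) = 1 - k/5 (y(v, k) = 1 + k*(-⅕) = 1 - k/5)
y(L(4, 5), -2)*40 + 12 = (1 - ⅕*(-2))*40 + 12 = (1 + ⅖)*40 + 12 = (7/5)*40 + 12 = 56 + 12 = 68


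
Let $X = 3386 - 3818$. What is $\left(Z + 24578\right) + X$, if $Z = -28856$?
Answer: $-4710$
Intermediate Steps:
$X = -432$
$\left(Z + 24578\right) + X = \left(-28856 + 24578\right) - 432 = -4278 - 432 = -4710$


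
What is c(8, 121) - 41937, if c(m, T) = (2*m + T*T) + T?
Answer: -27159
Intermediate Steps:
c(m, T) = T + T² + 2*m (c(m, T) = (2*m + T²) + T = (T² + 2*m) + T = T + T² + 2*m)
c(8, 121) - 41937 = (121 + 121² + 2*8) - 41937 = (121 + 14641 + 16) - 41937 = 14778 - 41937 = -27159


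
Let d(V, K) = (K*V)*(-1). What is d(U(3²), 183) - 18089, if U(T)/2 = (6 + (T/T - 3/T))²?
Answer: -103067/3 ≈ -34356.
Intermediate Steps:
U(T) = 2*(7 - 3/T)² (U(T) = 2*(6 + (T/T - 3/T))² = 2*(6 + (1 - 3/T))² = 2*(7 - 3/T)²)
d(V, K) = -K*V
d(U(3²), 183) - 18089 = -1*183*2*(-3 + 7*3²)²/(3²)² - 18089 = -1*183*2*(-3 + 7*9)²/9² - 18089 = -1*183*2*(1/81)*(-3 + 63)² - 18089 = -1*183*2*(1/81)*60² - 18089 = -1*183*2*(1/81)*3600 - 18089 = -1*183*800/9 - 18089 = -48800/3 - 18089 = -103067/3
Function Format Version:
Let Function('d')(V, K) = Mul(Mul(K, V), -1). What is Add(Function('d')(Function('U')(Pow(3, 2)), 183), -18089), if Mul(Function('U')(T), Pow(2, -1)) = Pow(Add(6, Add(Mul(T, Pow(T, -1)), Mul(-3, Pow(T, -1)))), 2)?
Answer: Rational(-103067, 3) ≈ -34356.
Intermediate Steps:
Function('U')(T) = Mul(2, Pow(Add(7, Mul(-3, Pow(T, -1))), 2)) (Function('U')(T) = Mul(2, Pow(Add(6, Add(Mul(T, Pow(T, -1)), Mul(-3, Pow(T, -1)))), 2)) = Mul(2, Pow(Add(6, Add(1, Mul(-3, Pow(T, -1)))), 2)) = Mul(2, Pow(Add(7, Mul(-3, Pow(T, -1))), 2)))
Function('d')(V, K) = Mul(-1, K, V)
Add(Function('d')(Function('U')(Pow(3, 2)), 183), -18089) = Add(Mul(-1, 183, Mul(2, Pow(Pow(3, 2), -2), Pow(Add(-3, Mul(7, Pow(3, 2))), 2))), -18089) = Add(Mul(-1, 183, Mul(2, Pow(9, -2), Pow(Add(-3, Mul(7, 9)), 2))), -18089) = Add(Mul(-1, 183, Mul(2, Rational(1, 81), Pow(Add(-3, 63), 2))), -18089) = Add(Mul(-1, 183, Mul(2, Rational(1, 81), Pow(60, 2))), -18089) = Add(Mul(-1, 183, Mul(2, Rational(1, 81), 3600)), -18089) = Add(Mul(-1, 183, Rational(800, 9)), -18089) = Add(Rational(-48800, 3), -18089) = Rational(-103067, 3)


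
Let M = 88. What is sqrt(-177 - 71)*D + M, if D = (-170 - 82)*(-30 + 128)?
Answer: 88 - 49392*I*sqrt(62) ≈ 88.0 - 3.8891e+5*I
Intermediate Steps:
D = -24696 (D = -252*98 = -24696)
sqrt(-177 - 71)*D + M = sqrt(-177 - 71)*(-24696) + 88 = sqrt(-248)*(-24696) + 88 = (2*I*sqrt(62))*(-24696) + 88 = -49392*I*sqrt(62) + 88 = 88 - 49392*I*sqrt(62)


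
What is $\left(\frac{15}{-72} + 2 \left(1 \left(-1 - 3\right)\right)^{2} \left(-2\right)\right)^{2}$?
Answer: $\frac{2374681}{576} \approx 4122.7$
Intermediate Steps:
$\left(\frac{15}{-72} + 2 \left(1 \left(-1 - 3\right)\right)^{2} \left(-2\right)\right)^{2} = \left(15 \left(- \frac{1}{72}\right) + 2 \left(1 \left(-4\right)\right)^{2} \left(-2\right)\right)^{2} = \left(- \frac{5}{24} + 2 \left(-4\right)^{2} \left(-2\right)\right)^{2} = \left(- \frac{5}{24} + 2 \cdot 16 \left(-2\right)\right)^{2} = \left(- \frac{5}{24} + 32 \left(-2\right)\right)^{2} = \left(- \frac{5}{24} - 64\right)^{2} = \left(- \frac{1541}{24}\right)^{2} = \frac{2374681}{576}$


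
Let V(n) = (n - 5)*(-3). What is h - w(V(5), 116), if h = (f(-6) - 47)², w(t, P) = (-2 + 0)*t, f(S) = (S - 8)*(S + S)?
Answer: 14641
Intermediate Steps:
V(n) = 15 - 3*n (V(n) = (-5 + n)*(-3) = 15 - 3*n)
f(S) = 2*S*(-8 + S) (f(S) = (-8 + S)*(2*S) = 2*S*(-8 + S))
w(t, P) = -2*t
h = 14641 (h = (2*(-6)*(-8 - 6) - 47)² = (2*(-6)*(-14) - 47)² = (168 - 47)² = 121² = 14641)
h - w(V(5), 116) = 14641 - (-2)*(15 - 3*5) = 14641 - (-2)*(15 - 15) = 14641 - (-2)*0 = 14641 - 1*0 = 14641 + 0 = 14641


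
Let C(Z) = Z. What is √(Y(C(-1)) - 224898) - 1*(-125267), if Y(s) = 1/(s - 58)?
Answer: 125267 + I*√782869997/59 ≈ 1.2527e+5 + 474.23*I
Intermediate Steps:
Y(s) = 1/(-58 + s)
√(Y(C(-1)) - 224898) - 1*(-125267) = √(1/(-58 - 1) - 224898) - 1*(-125267) = √(1/(-59) - 224898) + 125267 = √(-1/59 - 224898) + 125267 = √(-13268983/59) + 125267 = I*√782869997/59 + 125267 = 125267 + I*√782869997/59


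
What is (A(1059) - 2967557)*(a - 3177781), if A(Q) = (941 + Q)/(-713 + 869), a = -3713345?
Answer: 265846371068366/13 ≈ 2.0450e+13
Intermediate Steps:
A(Q) = 941/156 + Q/156 (A(Q) = (941 + Q)/156 = (941 + Q)*(1/156) = 941/156 + Q/156)
(A(1059) - 2967557)*(a - 3177781) = ((941/156 + (1/156)*1059) - 2967557)*(-3713345 - 3177781) = ((941/156 + 353/52) - 2967557)*(-6891126) = (500/39 - 2967557)*(-6891126) = -115734223/39*(-6891126) = 265846371068366/13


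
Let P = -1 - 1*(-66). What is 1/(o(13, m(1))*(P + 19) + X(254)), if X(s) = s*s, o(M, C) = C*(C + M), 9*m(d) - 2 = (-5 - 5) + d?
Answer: 27/1720372 ≈ 1.5694e-5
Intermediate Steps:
m(d) = -8/9 + d/9 (m(d) = 2/9 + ((-5 - 5) + d)/9 = 2/9 + (-10 + d)/9 = 2/9 + (-10/9 + d/9) = -8/9 + d/9)
P = 65 (P = -1 + 66 = 65)
X(s) = s²
1/(o(13, m(1))*(P + 19) + X(254)) = 1/(((-8/9 + (⅑)*1)*((-8/9 + (⅑)*1) + 13))*(65 + 19) + 254²) = 1/(((-8/9 + ⅑)*((-8/9 + ⅑) + 13))*84 + 64516) = 1/(-7*(-7/9 + 13)/9*84 + 64516) = 1/(-7/9*110/9*84 + 64516) = 1/(-770/81*84 + 64516) = 1/(-21560/27 + 64516) = 1/(1720372/27) = 27/1720372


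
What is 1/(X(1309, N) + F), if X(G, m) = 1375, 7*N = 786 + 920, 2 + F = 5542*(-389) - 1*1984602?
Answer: -1/4139067 ≈ -2.4160e-7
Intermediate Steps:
F = -4140442 (F = -2 + (5542*(-389) - 1*1984602) = -2 + (-2155838 - 1984602) = -2 - 4140440 = -4140442)
N = 1706/7 (N = (786 + 920)/7 = (1/7)*1706 = 1706/7 ≈ 243.71)
1/(X(1309, N) + F) = 1/(1375 - 4140442) = 1/(-4139067) = -1/4139067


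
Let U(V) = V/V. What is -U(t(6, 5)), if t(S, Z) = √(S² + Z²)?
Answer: -1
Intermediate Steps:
U(V) = 1
-U(t(6, 5)) = -1*1 = -1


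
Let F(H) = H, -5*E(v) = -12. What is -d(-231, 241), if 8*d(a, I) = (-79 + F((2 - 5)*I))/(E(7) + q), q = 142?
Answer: 2005/2888 ≈ 0.69425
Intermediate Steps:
E(v) = 12/5 (E(v) = -⅕*(-12) = 12/5)
d(a, I) = -395/5776 - 15*I/5776 (d(a, I) = ((-79 + (2 - 5)*I)/(12/5 + 142))/8 = ((-79 - 3*I)/(722/5))/8 = ((-79 - 3*I)*(5/722))/8 = (-395/722 - 15*I/722)/8 = -395/5776 - 15*I/5776)
-d(-231, 241) = -(-395/5776 - 15/5776*241) = -(-395/5776 - 3615/5776) = -1*(-2005/2888) = 2005/2888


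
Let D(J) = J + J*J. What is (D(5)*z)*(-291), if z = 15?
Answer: -130950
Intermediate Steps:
D(J) = J + J²
(D(5)*z)*(-291) = ((5*(1 + 5))*15)*(-291) = ((5*6)*15)*(-291) = (30*15)*(-291) = 450*(-291) = -130950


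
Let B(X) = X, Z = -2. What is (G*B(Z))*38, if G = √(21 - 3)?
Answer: -228*√2 ≈ -322.44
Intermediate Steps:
G = 3*√2 (G = √18 = 3*√2 ≈ 4.2426)
(G*B(Z))*38 = ((3*√2)*(-2))*38 = -6*√2*38 = -228*√2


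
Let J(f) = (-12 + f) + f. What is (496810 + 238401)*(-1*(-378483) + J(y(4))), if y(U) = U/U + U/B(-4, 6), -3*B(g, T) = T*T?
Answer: 834771067987/3 ≈ 2.7826e+11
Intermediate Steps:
B(g, T) = -T**2/3 (B(g, T) = -T*T/3 = -T**2/3)
y(U) = 1 - U/12 (y(U) = U/U + U/((-1/3*6**2)) = 1 + U/((-1/3*36)) = 1 + U/(-12) = 1 + U*(-1/12) = 1 - U/12)
J(f) = -12 + 2*f
(496810 + 238401)*(-1*(-378483) + J(y(4))) = (496810 + 238401)*(-1*(-378483) + (-12 + 2*(1 - 1/12*4))) = 735211*(378483 + (-12 + 2*(1 - 1/3))) = 735211*(378483 + (-12 + 2*(2/3))) = 735211*(378483 + (-12 + 4/3)) = 735211*(378483 - 32/3) = 735211*(1135417/3) = 834771067987/3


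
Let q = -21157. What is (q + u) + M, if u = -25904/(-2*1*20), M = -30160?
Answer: -253347/5 ≈ -50669.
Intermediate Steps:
u = 3238/5 (u = -25904/((-2*20)) = -25904/(-40) = -25904*(-1/40) = 3238/5 ≈ 647.60)
(q + u) + M = (-21157 + 3238/5) - 30160 = -102547/5 - 30160 = -253347/5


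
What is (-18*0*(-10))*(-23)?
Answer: 0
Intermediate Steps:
(-18*0*(-10))*(-23) = (0*(-10))*(-23) = 0*(-23) = 0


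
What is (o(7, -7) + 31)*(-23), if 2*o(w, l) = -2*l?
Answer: -874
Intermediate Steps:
o(w, l) = -l (o(w, l) = (-2*l)/2 = -l)
(o(7, -7) + 31)*(-23) = (-1*(-7) + 31)*(-23) = (7 + 31)*(-23) = 38*(-23) = -874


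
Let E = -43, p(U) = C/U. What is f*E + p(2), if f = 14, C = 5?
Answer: -1199/2 ≈ -599.50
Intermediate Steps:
p(U) = 5/U
f*E + p(2) = 14*(-43) + 5/2 = -602 + 5*(½) = -602 + 5/2 = -1199/2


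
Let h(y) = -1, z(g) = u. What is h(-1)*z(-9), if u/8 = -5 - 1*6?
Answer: 88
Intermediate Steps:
u = -88 (u = 8*(-5 - 1*6) = 8*(-5 - 6) = 8*(-11) = -88)
z(g) = -88
h(-1)*z(-9) = -1*(-88) = 88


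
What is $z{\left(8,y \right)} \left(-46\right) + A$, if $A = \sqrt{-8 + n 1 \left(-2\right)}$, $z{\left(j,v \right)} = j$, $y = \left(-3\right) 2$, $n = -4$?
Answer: $-368$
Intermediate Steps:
$y = -6$
$A = 0$ ($A = \sqrt{-8 + \left(-4\right) 1 \left(-2\right)} = \sqrt{-8 - -8} = \sqrt{-8 + 8} = \sqrt{0} = 0$)
$z{\left(8,y \right)} \left(-46\right) + A = 8 \left(-46\right) + 0 = -368 + 0 = -368$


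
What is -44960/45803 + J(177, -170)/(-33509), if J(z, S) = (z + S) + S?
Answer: -5334871/5461967 ≈ -0.97673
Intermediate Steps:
J(z, S) = z + 2*S (J(z, S) = (S + z) + S = z + 2*S)
-44960/45803 + J(177, -170)/(-33509) = -44960/45803 + (177 + 2*(-170))/(-33509) = -44960*1/45803 + (177 - 340)*(-1/33509) = -160/163 - 163*(-1/33509) = -160/163 + 163/33509 = -5334871/5461967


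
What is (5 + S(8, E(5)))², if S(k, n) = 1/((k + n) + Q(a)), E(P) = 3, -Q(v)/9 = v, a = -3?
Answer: 36481/1444 ≈ 25.264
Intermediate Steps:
Q(v) = -9*v
S(k, n) = 1/(27 + k + n) (S(k, n) = 1/((k + n) - 9*(-3)) = 1/((k + n) + 27) = 1/(27 + k + n))
(5 + S(8, E(5)))² = (5 + 1/(27 + 8 + 3))² = (5 + 1/38)² = (191/38)² = 36481/1444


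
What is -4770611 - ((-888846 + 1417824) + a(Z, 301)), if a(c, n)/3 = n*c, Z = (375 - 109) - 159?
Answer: -5396210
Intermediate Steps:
Z = 107 (Z = 266 - 159 = 107)
a(c, n) = 3*c*n (a(c, n) = 3*(n*c) = 3*(c*n) = 3*c*n)
-4770611 - ((-888846 + 1417824) + a(Z, 301)) = -4770611 - ((-888846 + 1417824) + 3*107*301) = -4770611 - (528978 + 96621) = -4770611 - 1*625599 = -4770611 - 625599 = -5396210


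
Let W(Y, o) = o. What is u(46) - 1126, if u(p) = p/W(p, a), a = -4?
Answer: -2275/2 ≈ -1137.5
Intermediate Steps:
u(p) = -p/4 (u(p) = p/(-4) = p*(-1/4) = -p/4)
u(46) - 1126 = -1/4*46 - 1126 = -23/2 - 1126 = -2275/2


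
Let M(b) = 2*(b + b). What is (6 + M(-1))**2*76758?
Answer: 307032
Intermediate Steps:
M(b) = 4*b (M(b) = 2*(2*b) = 4*b)
(6 + M(-1))**2*76758 = (6 + 4*(-1))**2*76758 = (6 - 4)**2*76758 = 2**2*76758 = 4*76758 = 307032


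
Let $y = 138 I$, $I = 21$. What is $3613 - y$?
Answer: $715$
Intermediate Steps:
$y = 2898$ ($y = 138 \cdot 21 = 2898$)
$3613 - y = 3613 - 2898 = 715$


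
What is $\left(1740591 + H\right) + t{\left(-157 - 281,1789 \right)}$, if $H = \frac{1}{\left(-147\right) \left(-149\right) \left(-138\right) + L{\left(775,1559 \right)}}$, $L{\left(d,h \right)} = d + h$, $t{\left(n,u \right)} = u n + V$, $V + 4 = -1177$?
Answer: $\frac{2886868191839}{3020280} \approx 9.5583 \cdot 10^{5}$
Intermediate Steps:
$V = -1181$ ($V = -4 - 1177 = -1181$)
$t{\left(n,u \right)} = -1181 + n u$ ($t{\left(n,u \right)} = u n - 1181 = n u - 1181 = -1181 + n u$)
$H = - \frac{1}{3020280}$ ($H = \frac{1}{\left(-147\right) \left(-149\right) \left(-138\right) + \left(775 + 1559\right)} = \frac{1}{21903 \left(-138\right) + 2334} = \frac{1}{-3022614 + 2334} = \frac{1}{-3020280} = - \frac{1}{3020280} \approx -3.311 \cdot 10^{-7}$)
$\left(1740591 + H\right) + t{\left(-157 - 281,1789 \right)} = \left(1740591 - \frac{1}{3020280}\right) + \left(-1181 + \left(-157 - 281\right) 1789\right) = \frac{5257072185479}{3020280} - 784763 = \frac{2886868191839}{3020280}$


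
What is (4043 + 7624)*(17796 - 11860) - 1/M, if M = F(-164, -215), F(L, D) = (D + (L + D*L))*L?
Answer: 396173904211009/5720484 ≈ 6.9255e+7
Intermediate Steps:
F(L, D) = L*(D + L + D*L) (F(L, D) = (D + L + D*L)*L = L*(D + L + D*L))
M = -5720484 (M = -164*(-215 - 164 - 215*(-164)) = -164*(-215 - 164 + 35260) = -164*34881 = -5720484)
(4043 + 7624)*(17796 - 11860) - 1/M = (4043 + 7624)*(17796 - 11860) - 1/(-5720484) = 11667*5936 - 1*(-1/5720484) = 69255312 + 1/5720484 = 396173904211009/5720484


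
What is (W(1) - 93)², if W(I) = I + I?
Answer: 8281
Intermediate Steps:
W(I) = 2*I
(W(1) - 93)² = (2*1 - 93)² = (2 - 93)² = (-91)² = 8281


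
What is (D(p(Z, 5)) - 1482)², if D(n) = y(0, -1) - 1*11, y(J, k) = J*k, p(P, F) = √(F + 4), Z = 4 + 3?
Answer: 2229049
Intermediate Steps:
Z = 7
p(P, F) = √(4 + F)
D(n) = -11 (D(n) = 0*(-1) - 1*11 = 0 - 11 = -11)
(D(p(Z, 5)) - 1482)² = (-11 - 1482)² = (-1493)² = 2229049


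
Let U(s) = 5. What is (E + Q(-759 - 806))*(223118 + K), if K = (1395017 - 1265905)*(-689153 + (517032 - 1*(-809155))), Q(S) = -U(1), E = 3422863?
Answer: 281526500205814508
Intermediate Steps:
Q(S) = -5 (Q(S) = -1*5 = -5)
K = 82248733808 (K = 129112*(-689153 + (517032 + 809155)) = 129112*(-689153 + 1326187) = 129112*637034 = 82248733808)
(E + Q(-759 - 806))*(223118 + K) = (3422863 - 5)*(223118 + 82248733808) = 3422858*82248956926 = 281526500205814508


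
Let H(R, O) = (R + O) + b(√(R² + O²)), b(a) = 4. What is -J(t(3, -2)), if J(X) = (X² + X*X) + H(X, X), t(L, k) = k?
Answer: -8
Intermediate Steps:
H(R, O) = 4 + O + R (H(R, O) = (R + O) + 4 = (O + R) + 4 = 4 + O + R)
J(X) = 4 + 2*X + 2*X² (J(X) = (X² + X*X) + (4 + X + X) = (X² + X²) + (4 + 2*X) = 2*X² + (4 + 2*X) = 4 + 2*X + 2*X²)
-J(t(3, -2)) = -(4 + 2*(-2) + 2*(-2)²) = -(4 - 4 + 2*4) = -(4 - 4 + 8) = -1*8 = -8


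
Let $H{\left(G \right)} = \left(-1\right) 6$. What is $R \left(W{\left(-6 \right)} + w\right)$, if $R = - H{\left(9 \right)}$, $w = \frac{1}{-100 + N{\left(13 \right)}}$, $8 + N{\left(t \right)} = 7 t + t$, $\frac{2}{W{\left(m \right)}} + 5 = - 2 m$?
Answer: $\frac{3}{14} \approx 0.21429$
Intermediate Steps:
$W{\left(m \right)} = \frac{2}{-5 - 2 m}$
$N{\left(t \right)} = -8 + 8 t$ ($N{\left(t \right)} = -8 + \left(7 t + t\right) = -8 + 8 t$)
$H{\left(G \right)} = -6$
$w = - \frac{1}{4}$ ($w = \frac{1}{-100 + \left(-8 + 8 \cdot 13\right)} = \frac{1}{-100 + \left(-8 + 104\right)} = \frac{1}{-100 + 96} = \frac{1}{-4} = - \frac{1}{4} \approx -0.25$)
$R = 6$ ($R = \left(-1\right) \left(-6\right) = 6$)
$R \left(W{\left(-6 \right)} + w\right) = 6 \left(- \frac{2}{5 + 2 \left(-6\right)} - \frac{1}{4}\right) = 6 \left(- \frac{2}{5 - 12} - \frac{1}{4}\right) = 6 \left(- \frac{2}{-7} - \frac{1}{4}\right) = 6 \left(\left(-2\right) \left(- \frac{1}{7}\right) - \frac{1}{4}\right) = 6 \left(\frac{2}{7} - \frac{1}{4}\right) = 6 \cdot \frac{1}{28} = \frac{3}{14}$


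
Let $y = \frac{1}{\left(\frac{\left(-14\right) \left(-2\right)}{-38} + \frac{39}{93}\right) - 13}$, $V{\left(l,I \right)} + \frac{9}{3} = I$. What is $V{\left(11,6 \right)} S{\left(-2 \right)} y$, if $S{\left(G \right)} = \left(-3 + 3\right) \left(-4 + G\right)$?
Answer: $0$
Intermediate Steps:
$V{\left(l,I \right)} = -3 + I$
$y = - \frac{589}{7844}$ ($y = \frac{1}{\left(28 \left(- \frac{1}{38}\right) + 39 \cdot \frac{1}{93}\right) - 13} = \frac{1}{\left(- \frac{14}{19} + \frac{13}{31}\right) - 13} = \frac{1}{- \frac{187}{589} - 13} = \frac{1}{- \frac{7844}{589}} = - \frac{589}{7844} \approx -0.075089$)
$S{\left(G \right)} = 0$ ($S{\left(G \right)} = 0 \left(-4 + G\right) = 0$)
$V{\left(11,6 \right)} S{\left(-2 \right)} y = \left(-3 + 6\right) 0 \left(- \frac{589}{7844}\right) = 3 \cdot 0 \left(- \frac{589}{7844}\right) = 0 \left(- \frac{589}{7844}\right) = 0$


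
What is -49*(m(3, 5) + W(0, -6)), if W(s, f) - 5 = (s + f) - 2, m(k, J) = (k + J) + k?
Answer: -392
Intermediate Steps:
m(k, J) = J + 2*k (m(k, J) = (J + k) + k = J + 2*k)
W(s, f) = 3 + f + s (W(s, f) = 5 + ((s + f) - 2) = 5 + ((f + s) - 2) = 5 + (-2 + f + s) = 3 + f + s)
-49*(m(3, 5) + W(0, -6)) = -49*((5 + 2*3) + (3 - 6 + 0)) = -49*((5 + 6) - 3) = -49*(11 - 3) = -49*8 = -392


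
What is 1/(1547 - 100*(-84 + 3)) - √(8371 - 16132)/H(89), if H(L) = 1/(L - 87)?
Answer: 1/9647 - 2*I*√7761 ≈ 0.00010366 - 176.19*I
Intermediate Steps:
H(L) = 1/(-87 + L)
1/(1547 - 100*(-84 + 3)) - √(8371 - 16132)/H(89) = 1/(1547 - 100*(-84 + 3)) - √(8371 - 16132)/(1/(-87 + 89)) = 1/(1547 - 100*(-81)) - √(-7761)/(1/2) = 1/(1547 + 8100) - I*√7761/½ = 1/9647 - I*√7761*2 = 1/9647 - 2*I*√7761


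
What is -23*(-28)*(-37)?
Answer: -23828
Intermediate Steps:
-23*(-28)*(-37) = 644*(-37) = -23828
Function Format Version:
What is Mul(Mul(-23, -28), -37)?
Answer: -23828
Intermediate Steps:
Mul(Mul(-23, -28), -37) = Mul(644, -37) = -23828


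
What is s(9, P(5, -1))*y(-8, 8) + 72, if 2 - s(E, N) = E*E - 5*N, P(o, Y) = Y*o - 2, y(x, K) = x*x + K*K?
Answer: -14520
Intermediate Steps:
y(x, K) = K² + x² (y(x, K) = x² + K² = K² + x²)
P(o, Y) = -2 + Y*o
s(E, N) = 2 - E² + 5*N (s(E, N) = 2 - (E*E - 5*N) = 2 - (E² - 5*N) = 2 + (-E² + 5*N) = 2 - E² + 5*N)
s(9, P(5, -1))*y(-8, 8) + 72 = (2 - 1*9² + 5*(-2 - 1*5))*(8² + (-8)²) + 72 = (2 - 1*81 + 5*(-2 - 5))*(64 + 64) + 72 = (2 - 81 + 5*(-7))*128 + 72 = (2 - 81 - 35)*128 + 72 = -114*128 + 72 = -14592 + 72 = -14520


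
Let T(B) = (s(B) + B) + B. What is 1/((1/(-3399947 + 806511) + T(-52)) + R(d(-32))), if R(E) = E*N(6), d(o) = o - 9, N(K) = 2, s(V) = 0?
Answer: -2593436/482379097 ≈ -0.0053763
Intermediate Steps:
d(o) = -9 + o
T(B) = 2*B (T(B) = (0 + B) + B = B + B = 2*B)
R(E) = 2*E (R(E) = E*2 = 2*E)
1/((1/(-3399947 + 806511) + T(-52)) + R(d(-32))) = 1/((1/(-3399947 + 806511) + 2*(-52)) + 2*(-9 - 32)) = 1/((1/(-2593436) - 104) + 2*(-41)) = 1/((-1/2593436 - 104) - 82) = 1/(-269717345/2593436 - 82) = 1/(-482379097/2593436) = -2593436/482379097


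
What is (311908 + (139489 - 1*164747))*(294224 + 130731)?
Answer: 121813350750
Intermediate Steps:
(311908 + (139489 - 1*164747))*(294224 + 130731) = (311908 + (139489 - 164747))*424955 = (311908 - 25258)*424955 = 286650*424955 = 121813350750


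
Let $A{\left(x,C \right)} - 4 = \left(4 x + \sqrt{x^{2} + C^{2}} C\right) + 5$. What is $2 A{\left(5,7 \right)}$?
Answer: $58 + 14 \sqrt{74} \approx 178.43$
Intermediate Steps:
$A{\left(x,C \right)} = 9 + 4 x + C \sqrt{C^{2} + x^{2}}$ ($A{\left(x,C \right)} = 4 + \left(\left(4 x + \sqrt{x^{2} + C^{2}} C\right) + 5\right) = 4 + \left(\left(4 x + \sqrt{C^{2} + x^{2}} C\right) + 5\right) = 4 + \left(\left(4 x + C \sqrt{C^{2} + x^{2}}\right) + 5\right) = 4 + \left(5 + 4 x + C \sqrt{C^{2} + x^{2}}\right) = 9 + 4 x + C \sqrt{C^{2} + x^{2}}$)
$2 A{\left(5,7 \right)} = 2 \left(9 + 4 \cdot 5 + 7 \sqrt{7^{2} + 5^{2}}\right) = 2 \left(9 + 20 + 7 \sqrt{49 + 25}\right) = 2 \left(9 + 20 + 7 \sqrt{74}\right) = 2 \left(29 + 7 \sqrt{74}\right) = 58 + 14 \sqrt{74}$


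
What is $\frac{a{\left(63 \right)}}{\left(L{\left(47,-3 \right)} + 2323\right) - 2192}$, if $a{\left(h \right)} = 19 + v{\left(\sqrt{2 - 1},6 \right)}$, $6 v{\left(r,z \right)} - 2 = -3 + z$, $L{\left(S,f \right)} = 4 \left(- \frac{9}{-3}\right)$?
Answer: $\frac{119}{858} \approx 0.13869$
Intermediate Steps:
$L{\left(S,f \right)} = 12$ ($L{\left(S,f \right)} = 4 \left(\left(-9\right) \left(- \frac{1}{3}\right)\right) = 4 \cdot 3 = 12$)
$v{\left(r,z \right)} = - \frac{1}{6} + \frac{z}{6}$ ($v{\left(r,z \right)} = \frac{1}{3} + \frac{-3 + z}{6} = \frac{1}{3} + \left(- \frac{1}{2} + \frac{z}{6}\right) = - \frac{1}{6} + \frac{z}{6}$)
$a{\left(h \right)} = \frac{119}{6}$ ($a{\left(h \right)} = 19 + \left(- \frac{1}{6} + \frac{1}{6} \cdot 6\right) = 19 + \left(- \frac{1}{6} + 1\right) = 19 + \frac{5}{6} = \frac{119}{6}$)
$\frac{a{\left(63 \right)}}{\left(L{\left(47,-3 \right)} + 2323\right) - 2192} = \frac{119}{6 \left(\left(12 + 2323\right) - 2192\right)} = \frac{119}{6 \left(2335 - 2192\right)} = \frac{119}{6 \cdot 143} = \frac{119}{6} \cdot \frac{1}{143} = \frac{119}{858}$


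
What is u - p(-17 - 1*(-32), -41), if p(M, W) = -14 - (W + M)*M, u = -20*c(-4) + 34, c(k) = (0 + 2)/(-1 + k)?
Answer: -334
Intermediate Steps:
c(k) = 2/(-1 + k)
u = 42 (u = -40/(-1 - 4) + 34 = -40/(-5) + 34 = -40*(-1)/5 + 34 = -20*(-⅖) + 34 = 8 + 34 = 42)
p(M, W) = -14 - M*(M + W) (p(M, W) = -14 - (M + W)*M = -14 - M*(M + W))
u - p(-17 - 1*(-32), -41) = 42 - (-14 - (-17 - 1*(-32))² - 1*(-17 - 1*(-32))*(-41)) = 42 - (-14 - (-17 + 32)² - 1*(-17 + 32)*(-41)) = 42 - (-14 - 1*15² - 1*15*(-41)) = 42 - (-14 - 1*225 + 615) = 42 - (-14 - 225 + 615) = 42 - 1*376 = 42 - 376 = -334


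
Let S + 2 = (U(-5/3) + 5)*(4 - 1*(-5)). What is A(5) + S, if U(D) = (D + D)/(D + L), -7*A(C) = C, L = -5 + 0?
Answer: 655/14 ≈ 46.786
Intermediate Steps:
L = -5
A(C) = -C/7
U(D) = 2*D/(-5 + D) (U(D) = (D + D)/(D - 5) = (2*D)/(-5 + D) = 2*D/(-5 + D))
S = 95/2 (S = -2 + (2*(-5/3)/(-5 - 5/3) + 5)*(4 - 1*(-5)) = -2 + (2*(-5*⅓)/(-5 - 5*⅓) + 5)*(4 + 5) = -2 + (2*(-5/3)/(-5 - 5/3) + 5)*9 = -2 + (2*(-5/3)/(-20/3) + 5)*9 = -2 + (2*(-5/3)*(-3/20) + 5)*9 = -2 + (½ + 5)*9 = -2 + (11/2)*9 = -2 + 99/2 = 95/2 ≈ 47.500)
A(5) + S = -⅐*5 + 95/2 = -5/7 + 95/2 = 655/14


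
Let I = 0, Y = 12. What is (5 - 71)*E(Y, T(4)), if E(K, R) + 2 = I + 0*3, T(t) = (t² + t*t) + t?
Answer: 132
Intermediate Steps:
T(t) = t + 2*t² (T(t) = (t² + t²) + t = 2*t² + t = t + 2*t²)
E(K, R) = -2 (E(K, R) = -2 + (0 + 0*3) = -2 + (0 + 0) = -2 + 0 = -2)
(5 - 71)*E(Y, T(4)) = (5 - 71)*(-2) = -66*(-2) = 132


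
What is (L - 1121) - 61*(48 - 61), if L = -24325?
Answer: -24653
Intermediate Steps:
(L - 1121) - 61*(48 - 61) = (-24325 - 1121) - 61*(48 - 61) = -25446 - 61*(-13) = -25446 + 793 = -24653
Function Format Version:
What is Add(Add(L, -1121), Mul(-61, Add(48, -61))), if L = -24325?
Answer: -24653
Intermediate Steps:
Add(Add(L, -1121), Mul(-61, Add(48, -61))) = Add(Add(-24325, -1121), Mul(-61, Add(48, -61))) = Add(-25446, Mul(-61, -13)) = Add(-25446, 793) = -24653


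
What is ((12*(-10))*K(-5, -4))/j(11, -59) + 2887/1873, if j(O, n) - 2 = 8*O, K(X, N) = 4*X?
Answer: 158501/5619 ≈ 28.208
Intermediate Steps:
j(O, n) = 2 + 8*O
((12*(-10))*K(-5, -4))/j(11, -59) + 2887/1873 = ((12*(-10))*(4*(-5)))/(2 + 8*11) + 2887/1873 = (-120*(-20))/(2 + 88) + 2887*(1/1873) = 2400/90 + 2887/1873 = 2400*(1/90) + 2887/1873 = 80/3 + 2887/1873 = 158501/5619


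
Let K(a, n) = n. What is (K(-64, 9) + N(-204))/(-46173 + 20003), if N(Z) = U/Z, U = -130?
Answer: -983/2669340 ≈ -0.00036826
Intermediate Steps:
N(Z) = -130/Z
(K(-64, 9) + N(-204))/(-46173 + 20003) = (9 - 130/(-204))/(-46173 + 20003) = (9 - 130*(-1/204))/(-26170) = (9 + 65/102)*(-1/26170) = (983/102)*(-1/26170) = -983/2669340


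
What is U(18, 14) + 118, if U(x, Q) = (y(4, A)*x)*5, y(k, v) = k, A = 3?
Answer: 478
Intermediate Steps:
U(x, Q) = 20*x (U(x, Q) = (4*x)*5 = 20*x)
U(18, 14) + 118 = 20*18 + 118 = 360 + 118 = 478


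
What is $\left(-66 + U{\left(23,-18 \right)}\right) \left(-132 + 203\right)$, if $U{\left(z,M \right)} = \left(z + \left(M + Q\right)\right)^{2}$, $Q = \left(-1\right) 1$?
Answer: $-3550$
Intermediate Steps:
$Q = -1$
$U{\left(z,M \right)} = \left(-1 + M + z\right)^{2}$ ($U{\left(z,M \right)} = \left(z + \left(M - 1\right)\right)^{2} = \left(z + \left(-1 + M\right)\right)^{2} = \left(-1 + M + z\right)^{2}$)
$\left(-66 + U{\left(23,-18 \right)}\right) \left(-132 + 203\right) = \left(-66 + \left(-1 - 18 + 23\right)^{2}\right) \left(-132 + 203\right) = \left(-66 + 4^{2}\right) 71 = \left(-66 + 16\right) 71 = \left(-50\right) 71 = -3550$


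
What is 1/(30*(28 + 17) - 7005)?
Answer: -1/5655 ≈ -0.00017683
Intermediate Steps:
1/(30*(28 + 17) - 7005) = 1/(30*45 - 7005) = 1/(1350 - 7005) = 1/(-5655) = -1/5655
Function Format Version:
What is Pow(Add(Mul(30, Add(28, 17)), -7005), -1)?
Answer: Rational(-1, 5655) ≈ -0.00017683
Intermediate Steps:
Pow(Add(Mul(30, Add(28, 17)), -7005), -1) = Pow(Add(Mul(30, 45), -7005), -1) = Pow(Add(1350, -7005), -1) = Pow(-5655, -1) = Rational(-1, 5655)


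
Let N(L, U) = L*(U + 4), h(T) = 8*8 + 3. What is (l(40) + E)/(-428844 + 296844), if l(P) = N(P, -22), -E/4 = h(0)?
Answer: 247/33000 ≈ 0.0074848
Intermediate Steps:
h(T) = 67 (h(T) = 64 + 3 = 67)
E = -268 (E = -4*67 = -268)
N(L, U) = L*(4 + U)
l(P) = -18*P (l(P) = P*(4 - 22) = P*(-18) = -18*P)
(l(40) + E)/(-428844 + 296844) = (-18*40 - 268)/(-428844 + 296844) = (-720 - 268)/(-132000) = -988*(-1/132000) = 247/33000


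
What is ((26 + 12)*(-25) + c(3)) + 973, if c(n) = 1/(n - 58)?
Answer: 1264/55 ≈ 22.982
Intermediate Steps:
c(n) = 1/(-58 + n)
((26 + 12)*(-25) + c(3)) + 973 = ((26 + 12)*(-25) + 1/(-58 + 3)) + 973 = (38*(-25) + 1/(-55)) + 973 = (-950 - 1/55) + 973 = -52251/55 + 973 = 1264/55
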